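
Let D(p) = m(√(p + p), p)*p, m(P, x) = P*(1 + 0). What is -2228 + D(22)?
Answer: -2228 + 44*√11 ≈ -2082.1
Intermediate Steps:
m(P, x) = P (m(P, x) = P*1 = P)
D(p) = √2*p^(3/2) (D(p) = √(p + p)*p = √(2*p)*p = (√2*√p)*p = √2*p^(3/2))
-2228 + D(22) = -2228 + √2*22^(3/2) = -2228 + √2*(22*√22) = -2228 + 44*√11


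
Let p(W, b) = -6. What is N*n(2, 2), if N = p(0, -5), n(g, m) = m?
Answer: -12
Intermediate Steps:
N = -6
N*n(2, 2) = -6*2 = -12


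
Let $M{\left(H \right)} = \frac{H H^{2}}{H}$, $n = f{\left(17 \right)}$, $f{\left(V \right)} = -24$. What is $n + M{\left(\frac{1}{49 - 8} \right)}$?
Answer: $- \frac{40343}{1681} \approx -23.999$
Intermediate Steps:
$n = -24$
$M{\left(H \right)} = H^{2}$ ($M{\left(H \right)} = \frac{H^{3}}{H} = H^{2}$)
$n + M{\left(\frac{1}{49 - 8} \right)} = -24 + \left(\frac{1}{49 - 8}\right)^{2} = -24 + \left(\frac{1}{41}\right)^{2} = -24 + \frac{1}{1681} = - \frac{40343}{1681}$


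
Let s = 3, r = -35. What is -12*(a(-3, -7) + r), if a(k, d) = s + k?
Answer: 420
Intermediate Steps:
a(k, d) = 3 + k
-12*(a(-3, -7) + r) = -12*((3 - 3) - 35) = -12*(0 - 35) = -12*(-35) = 420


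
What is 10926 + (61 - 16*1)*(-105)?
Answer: 6201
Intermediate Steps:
10926 + (61 - 16*1)*(-105) = 10926 + (61 - 16)*(-105) = 10926 + 45*(-105) = 10926 - 4725 = 6201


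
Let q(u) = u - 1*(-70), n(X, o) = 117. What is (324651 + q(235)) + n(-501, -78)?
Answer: 325073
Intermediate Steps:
q(u) = 70 + u (q(u) = u + 70 = 70 + u)
(324651 + q(235)) + n(-501, -78) = (324651 + (70 + 235)) + 117 = (324651 + 305) + 117 = 324956 + 117 = 325073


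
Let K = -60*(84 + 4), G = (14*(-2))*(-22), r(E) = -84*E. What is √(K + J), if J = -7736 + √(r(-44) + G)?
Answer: √(-13016 + 14*√22) ≈ 113.8*I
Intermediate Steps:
G = 616 (G = -28*(-22) = 616)
K = -5280 (K = -60*88 = -5280)
J = -7736 + 14*√22 (J = -7736 + √(-84*(-44) + 616) = -7736 + √(3696 + 616) = -7736 + √4312 = -7736 + 14*√22 ≈ -7670.3)
√(K + J) = √(-5280 + (-7736 + 14*√22)) = √(-13016 + 14*√22)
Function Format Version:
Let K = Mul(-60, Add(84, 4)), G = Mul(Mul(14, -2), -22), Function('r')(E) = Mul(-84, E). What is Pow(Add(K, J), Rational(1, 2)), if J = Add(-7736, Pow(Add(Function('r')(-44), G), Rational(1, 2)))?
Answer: Pow(Add(-13016, Mul(14, Pow(22, Rational(1, 2)))), Rational(1, 2)) ≈ Mul(113.80, I)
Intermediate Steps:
G = 616 (G = Mul(-28, -22) = 616)
K = -5280 (K = Mul(-60, 88) = -5280)
J = Add(-7736, Mul(14, Pow(22, Rational(1, 2)))) (J = Add(-7736, Pow(Add(Mul(-84, -44), 616), Rational(1, 2))) = Add(-7736, Pow(Add(3696, 616), Rational(1, 2))) = Add(-7736, Pow(4312, Rational(1, 2))) = Add(-7736, Mul(14, Pow(22, Rational(1, 2)))) ≈ -7670.3)
Pow(Add(K, J), Rational(1, 2)) = Pow(Add(-5280, Add(-7736, Mul(14, Pow(22, Rational(1, 2))))), Rational(1, 2)) = Pow(Add(-13016, Mul(14, Pow(22, Rational(1, 2)))), Rational(1, 2))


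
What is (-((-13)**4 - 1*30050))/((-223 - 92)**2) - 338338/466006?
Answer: -16438852558/23119722675 ≈ -0.71103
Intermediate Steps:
(-((-13)**4 - 1*30050))/((-223 - 92)**2) - 338338/466006 = (-(28561 - 30050))/((-315)**2) - 338338*1/466006 = -1*(-1489)/99225 - 169169/233003 = 1489*(1/99225) - 169169/233003 = 1489/99225 - 169169/233003 = -16438852558/23119722675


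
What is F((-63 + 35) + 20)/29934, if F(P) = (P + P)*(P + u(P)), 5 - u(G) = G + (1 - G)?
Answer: 32/14967 ≈ 0.0021380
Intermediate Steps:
u(G) = 4 (u(G) = 5 - (G + (1 - G)) = 5 - 1*1 = 5 - 1 = 4)
F(P) = 2*P*(4 + P) (F(P) = (P + P)*(P + 4) = (2*P)*(4 + P) = 2*P*(4 + P))
F((-63 + 35) + 20)/29934 = (2*((-63 + 35) + 20)*(4 + ((-63 + 35) + 20)))/29934 = (2*(-28 + 20)*(4 + (-28 + 20)))*(1/29934) = (2*(-8)*(4 - 8))*(1/29934) = (2*(-8)*(-4))*(1/29934) = 64*(1/29934) = 32/14967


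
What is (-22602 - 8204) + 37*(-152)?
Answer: -36430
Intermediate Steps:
(-22602 - 8204) + 37*(-152) = -30806 - 5624 = -36430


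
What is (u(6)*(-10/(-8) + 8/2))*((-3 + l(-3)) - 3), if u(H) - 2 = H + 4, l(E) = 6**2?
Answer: 1890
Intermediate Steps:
l(E) = 36
u(H) = 6 + H (u(H) = 2 + (H + 4) = 2 + (4 + H) = 6 + H)
(u(6)*(-10/(-8) + 8/2))*((-3 + l(-3)) - 3) = ((6 + 6)*(-10/(-8) + 8/2))*((-3 + 36) - 3) = (12*(-10*(-1/8) + 8*(1/2)))*(33 - 3) = (12*(5/4 + 4))*30 = (12*(21/4))*30 = 63*30 = 1890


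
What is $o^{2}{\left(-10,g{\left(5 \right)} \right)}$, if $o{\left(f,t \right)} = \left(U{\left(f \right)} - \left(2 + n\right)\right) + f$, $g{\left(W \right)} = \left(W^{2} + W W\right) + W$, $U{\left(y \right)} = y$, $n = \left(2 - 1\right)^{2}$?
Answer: $529$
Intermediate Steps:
$n = 1$ ($n = 1^{2} = 1$)
$g{\left(W \right)} = W + 2 W^{2}$ ($g{\left(W \right)} = \left(W^{2} + W^{2}\right) + W = 2 W^{2} + W = W + 2 W^{2}$)
$o{\left(f,t \right)} = -3 + 2 f$ ($o{\left(f,t \right)} = \left(f - 3\right) + f = \left(-3 + f\right) + f = -3 + 2 f$)
$o^{2}{\left(-10,g{\left(5 \right)} \right)} = \left(-3 + 2 \left(-10\right)\right)^{2} = \left(-3 - 20\right)^{2} = \left(-23\right)^{2} = 529$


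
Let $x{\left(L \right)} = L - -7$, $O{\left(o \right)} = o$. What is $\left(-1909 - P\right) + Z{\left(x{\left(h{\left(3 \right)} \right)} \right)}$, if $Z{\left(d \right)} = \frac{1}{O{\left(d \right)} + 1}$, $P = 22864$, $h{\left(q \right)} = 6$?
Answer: $- \frac{346821}{14} \approx -24773.0$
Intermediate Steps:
$x{\left(L \right)} = 7 + L$ ($x{\left(L \right)} = L + 7 = 7 + L$)
$Z{\left(d \right)} = \frac{1}{1 + d}$ ($Z{\left(d \right)} = \frac{1}{d + 1} = \frac{1}{1 + d}$)
$\left(-1909 - P\right) + Z{\left(x{\left(h{\left(3 \right)} \right)} \right)} = \left(-1909 - 22864\right) + \frac{1}{1 + \left(7 + 6\right)} = \left(-1909 - 22864\right) + \frac{1}{1 + 13} = -24773 + \frac{1}{14} = - \frac{346821}{14}$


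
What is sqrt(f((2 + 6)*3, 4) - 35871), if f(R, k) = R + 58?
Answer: I*sqrt(35789) ≈ 189.18*I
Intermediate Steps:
f(R, k) = 58 + R
sqrt(f((2 + 6)*3, 4) - 35871) = sqrt((58 + (2 + 6)*3) - 35871) = sqrt((58 + 8*3) - 35871) = sqrt((58 + 24) - 35871) = sqrt(82 - 35871) = sqrt(-35789) = I*sqrt(35789)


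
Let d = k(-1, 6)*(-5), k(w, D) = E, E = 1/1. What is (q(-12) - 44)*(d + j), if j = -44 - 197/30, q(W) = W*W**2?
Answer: 1476962/15 ≈ 98464.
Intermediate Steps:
E = 1
q(W) = W**3
k(w, D) = 1
d = -5 (d = 1*(-5) = -5)
j = -1517/30 (j = -44 - 197/30 = -1517/30 ≈ -50.567)
(q(-12) - 44)*(d + j) = ((-12)**3 - 44)*(-5 - 1517/30) = (-1728 - 44)*(-1667/30) = -1772*(-1667/30) = 1476962/15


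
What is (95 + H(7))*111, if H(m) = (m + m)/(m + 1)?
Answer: 42957/4 ≈ 10739.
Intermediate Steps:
H(m) = 2*m/(1 + m) (H(m) = (2*m)/(1 + m) = 2*m/(1 + m))
(95 + H(7))*111 = (95 + 2*7/(1 + 7))*111 = (95 + 2*7/8)*111 = (95 + 2*7*(⅛))*111 = (95 + 7/4)*111 = (387/4)*111 = 42957/4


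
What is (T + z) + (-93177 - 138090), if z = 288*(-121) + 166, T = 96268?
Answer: -169681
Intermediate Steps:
z = -34682 (z = -34848 + 166 = -34682)
(T + z) + (-93177 - 138090) = (96268 - 34682) + (-93177 - 138090) = 61586 - 231267 = -169681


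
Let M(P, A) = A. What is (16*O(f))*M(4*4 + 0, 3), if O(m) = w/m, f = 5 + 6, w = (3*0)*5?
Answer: 0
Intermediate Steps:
w = 0 (w = 0*5 = 0)
f = 11
O(m) = 0 (O(m) = 0/m = 0)
(16*O(f))*M(4*4 + 0, 3) = (16*0)*3 = 0*3 = 0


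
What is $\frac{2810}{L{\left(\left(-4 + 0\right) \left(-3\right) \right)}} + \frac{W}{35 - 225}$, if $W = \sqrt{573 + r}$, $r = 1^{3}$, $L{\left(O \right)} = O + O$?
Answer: $\frac{1405}{12} - \frac{\sqrt{574}}{190} \approx 116.96$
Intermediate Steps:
$L{\left(O \right)} = 2 O$
$r = 1$
$W = \sqrt{574}$ ($W = \sqrt{573 + 1} = \sqrt{574} \approx 23.958$)
$\frac{2810}{L{\left(\left(-4 + 0\right) \left(-3\right) \right)}} + \frac{W}{35 - 225} = \frac{2810}{2 \left(-4 + 0\right) \left(-3\right)} + \frac{\sqrt{574}}{35 - 225} = \frac{2810}{2 \left(\left(-4\right) \left(-3\right)\right)} + \frac{\sqrt{574}}{35 - 225} = \frac{2810}{2 \cdot 12} + \frac{\sqrt{574}}{-190} = \frac{2810}{24} + \sqrt{574} \left(- \frac{1}{190}\right) = 2810 \cdot \frac{1}{24} - \frac{\sqrt{574}}{190} = \frac{1405}{12} - \frac{\sqrt{574}}{190}$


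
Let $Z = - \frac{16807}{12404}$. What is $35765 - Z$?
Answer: $\frac{63377981}{1772} \approx 35766.0$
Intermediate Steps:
$Z = - \frac{2401}{1772}$ ($Z = - \frac{16807}{12404} = \left(-1\right) \frac{2401}{1772} = - \frac{2401}{1772} \approx -1.355$)
$35765 - Z = 35765 - - \frac{2401}{1772} = 35765 + \frac{2401}{1772} = \frac{63377981}{1772}$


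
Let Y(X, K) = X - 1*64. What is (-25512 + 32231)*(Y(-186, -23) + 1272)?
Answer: 6866818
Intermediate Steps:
Y(X, K) = -64 + X (Y(X, K) = X - 64 = -64 + X)
(-25512 + 32231)*(Y(-186, -23) + 1272) = (-25512 + 32231)*((-64 - 186) + 1272) = 6719*(-250 + 1272) = 6719*1022 = 6866818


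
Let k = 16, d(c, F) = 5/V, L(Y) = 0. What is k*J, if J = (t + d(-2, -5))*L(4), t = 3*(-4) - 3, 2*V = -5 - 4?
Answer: 0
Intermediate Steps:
V = -9/2 (V = (-5 - 4)/2 = (½)*(-9) = -9/2 ≈ -4.5000)
d(c, F) = -10/9 (d(c, F) = 5/(-9/2) = 5*(-2/9) = -10/9)
t = -15 (t = -12 - 3 = -15)
J = 0 (J = (-15 - 10/9)*0 = -145/9*0 = 0)
k*J = 16*0 = 0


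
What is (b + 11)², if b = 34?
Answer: 2025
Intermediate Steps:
(b + 11)² = (34 + 11)² = 45² = 2025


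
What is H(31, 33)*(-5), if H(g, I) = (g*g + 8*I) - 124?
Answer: -5505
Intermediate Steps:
H(g, I) = -124 + g² + 8*I (H(g, I) = (g² + 8*I) - 124 = -124 + g² + 8*I)
H(31, 33)*(-5) = (-124 + 31² + 8*33)*(-5) = (-124 + 961 + 264)*(-5) = 1101*(-5) = -5505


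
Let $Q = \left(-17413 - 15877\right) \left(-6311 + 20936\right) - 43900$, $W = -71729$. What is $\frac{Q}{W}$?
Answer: $\frac{486910150}{71729} \approx 6788.2$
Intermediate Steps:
$Q = -486910150$ ($Q = \left(-33290\right) 14625 - 43900 = -486866250 - 43900 = -486910150$)
$\frac{Q}{W} = - \frac{486910150}{-71729} = \left(-486910150\right) \left(- \frac{1}{71729}\right) = \frac{486910150}{71729}$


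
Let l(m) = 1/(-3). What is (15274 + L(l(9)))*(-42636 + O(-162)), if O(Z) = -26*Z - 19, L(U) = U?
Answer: -1761496703/3 ≈ -5.8717e+8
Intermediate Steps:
l(m) = -⅓
O(Z) = -19 - 26*Z
(15274 + L(l(9)))*(-42636 + O(-162)) = (15274 - ⅓)*(-42636 + (-19 - 26*(-162))) = 45821*(-42636 + (-19 + 4212))/3 = 45821*(-42636 + 4193)/3 = (45821/3)*(-38443) = -1761496703/3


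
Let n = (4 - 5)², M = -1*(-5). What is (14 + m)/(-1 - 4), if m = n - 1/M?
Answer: -74/25 ≈ -2.9600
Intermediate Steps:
M = 5
n = 1 (n = (-1)² = 1)
m = ⅘ (m = 1 - 1/5 = 1 - 1*⅕ = 1 - ⅕ = ⅘ ≈ 0.80000)
(14 + m)/(-1 - 4) = (14 + ⅘)/(-1 - 4) = (74/5)/(-5) = (74/5)*(-⅕) = -74/25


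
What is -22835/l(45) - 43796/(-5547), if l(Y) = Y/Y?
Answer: -126621949/5547 ≈ -22827.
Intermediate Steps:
l(Y) = 1
-22835/l(45) - 43796/(-5547) = -22835/1 - 43796/(-5547) = -22835*1 - 43796*(-1/5547) = -22835 + 43796/5547 = -126621949/5547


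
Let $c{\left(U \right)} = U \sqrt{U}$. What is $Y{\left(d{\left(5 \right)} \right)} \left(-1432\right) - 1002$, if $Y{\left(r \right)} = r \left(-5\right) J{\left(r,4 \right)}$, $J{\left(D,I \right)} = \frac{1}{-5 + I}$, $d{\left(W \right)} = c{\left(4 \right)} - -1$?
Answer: $-65442$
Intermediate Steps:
$c{\left(U \right)} = U^{\frac{3}{2}}$
$d{\left(W \right)} = 9$ ($d{\left(W \right)} = 4^{\frac{3}{2}} - -1 = 8 + 1 = 9$)
$Y{\left(r \right)} = 5 r$ ($Y{\left(r \right)} = \frac{r \left(-5\right)}{-5 + 4} = \frac{\left(-5\right) r}{-1} = - 5 r \left(-1\right) = 5 r$)
$Y{\left(d{\left(5 \right)} \right)} \left(-1432\right) - 1002 = 5 \cdot 9 \left(-1432\right) - 1002 = 45 \left(-1432\right) - 1002 = -64440 - 1002 = -65442$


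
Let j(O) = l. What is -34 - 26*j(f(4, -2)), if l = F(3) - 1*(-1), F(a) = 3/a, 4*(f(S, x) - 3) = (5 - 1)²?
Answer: -86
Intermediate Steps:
f(S, x) = 7 (f(S, x) = 3 + (5 - 1)²/4 = 3 + (¼)*4² = 3 + (¼)*16 = 3 + 4 = 7)
l = 2 (l = 3/3 - 1*(-1) = 3*(⅓) + 1 = 1 + 1 = 2)
j(O) = 2
-34 - 26*j(f(4, -2)) = -34 - 26*2 = -34 - 52 = -86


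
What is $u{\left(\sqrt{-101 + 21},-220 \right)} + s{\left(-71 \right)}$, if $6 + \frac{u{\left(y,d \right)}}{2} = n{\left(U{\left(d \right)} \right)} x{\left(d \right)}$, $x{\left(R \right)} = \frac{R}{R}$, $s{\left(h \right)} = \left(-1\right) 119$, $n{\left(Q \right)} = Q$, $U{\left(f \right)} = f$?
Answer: $-571$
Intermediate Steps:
$s{\left(h \right)} = -119$
$x{\left(R \right)} = 1$
$u{\left(y,d \right)} = -12 + 2 d$ ($u{\left(y,d \right)} = -12 + 2 d 1 = -12 + 2 d$)
$u{\left(\sqrt{-101 + 21},-220 \right)} + s{\left(-71 \right)} = \left(-12 + 2 \left(-220\right)\right) - 119 = \left(-12 - 440\right) - 119 = -452 - 119 = -571$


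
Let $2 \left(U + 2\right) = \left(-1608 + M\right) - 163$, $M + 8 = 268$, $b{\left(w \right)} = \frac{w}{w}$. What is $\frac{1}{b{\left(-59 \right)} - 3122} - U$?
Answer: $\frac{4728313}{6242} \approx 757.5$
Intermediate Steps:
$b{\left(w \right)} = 1$
$M = 260$ ($M = -8 + 268 = 260$)
$U = - \frac{1515}{2}$ ($U = -2 + \frac{\left(-1608 + 260\right) - 163}{2} = -2 + \frac{-1348 - 163}{2} = -2 + \frac{1}{2} \left(-1511\right) = -2 - \frac{1511}{2} = - \frac{1515}{2} \approx -757.5$)
$\frac{1}{b{\left(-59 \right)} - 3122} - U = \frac{1}{1 - 3122} - - \frac{1515}{2} = \frac{1}{-3121} + \frac{1515}{2} = - \frac{1}{3121} + \frac{1515}{2} = \frac{4728313}{6242}$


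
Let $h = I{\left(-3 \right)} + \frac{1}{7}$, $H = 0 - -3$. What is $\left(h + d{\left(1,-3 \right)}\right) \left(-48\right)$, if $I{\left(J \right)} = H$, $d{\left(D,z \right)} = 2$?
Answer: $- \frac{1728}{7} \approx -246.86$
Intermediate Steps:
$H = 3$ ($H = 0 + 3 = 3$)
$I{\left(J \right)} = 3$
$h = \frac{22}{7}$ ($h = 3 + \frac{1}{7} = \frac{22}{7} \approx 3.1429$)
$\left(h + d{\left(1,-3 \right)}\right) \left(-48\right) = \left(\frac{22}{7} + 2\right) \left(-48\right) = \frac{36}{7} \left(-48\right) = - \frac{1728}{7}$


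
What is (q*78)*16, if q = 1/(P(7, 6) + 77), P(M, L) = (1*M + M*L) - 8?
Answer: 624/59 ≈ 10.576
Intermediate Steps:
P(M, L) = -8 + M + L*M (P(M, L) = (M + L*M) - 8 = -8 + M + L*M)
q = 1/118 (q = 1/((-8 + 7 + 6*7) + 77) = 1/((-8 + 7 + 42) + 77) = 1/(41 + 77) = 1/118 ≈ 0.0084746)
(q*78)*16 = ((1/118)*78)*16 = (39/59)*16 = 624/59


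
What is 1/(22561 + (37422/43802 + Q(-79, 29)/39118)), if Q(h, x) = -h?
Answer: 77883938/1757206222225 ≈ 4.4323e-5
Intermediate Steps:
1/(22561 + (37422/43802 + Q(-79, 29)/39118)) = 1/(22561 + (37422/43802 - 1*(-79)/39118)) = 1/(22561 + (37422*(1/43802) + 79*(1/39118))) = 1/(22561 + (1701/1991 + 79/39118)) = 1/(22561 + 66697007/77883938) = 1/(1757206222225/77883938) = 77883938/1757206222225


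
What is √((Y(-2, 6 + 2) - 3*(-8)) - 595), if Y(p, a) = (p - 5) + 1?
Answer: I*√577 ≈ 24.021*I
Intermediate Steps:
Y(p, a) = -4 + p (Y(p, a) = (-5 + p) + 1 = -4 + p)
√((Y(-2, 6 + 2) - 3*(-8)) - 595) = √(((-4 - 2) - 3*(-8)) - 595) = √((-6 + 24) - 595) = √(18 - 595) = √(-577) = I*√577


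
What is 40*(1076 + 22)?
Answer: 43920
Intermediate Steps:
40*(1076 + 22) = 40*1098 = 43920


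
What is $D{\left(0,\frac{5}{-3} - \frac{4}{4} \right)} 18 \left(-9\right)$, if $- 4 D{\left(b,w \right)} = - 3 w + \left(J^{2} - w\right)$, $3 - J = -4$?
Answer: $\frac{4833}{2} \approx 2416.5$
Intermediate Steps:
$J = 7$ ($J = 3 - -4 = 3 + 4 = 7$)
$D{\left(b,w \right)} = - \frac{49}{4} + w$ ($D{\left(b,w \right)} = - \frac{- 3 w - \left(-49 + w\right)}{4} = - \frac{49 - 4 w}{4} = - \frac{49}{4} + w$)
$D{\left(0,\frac{5}{-3} - \frac{4}{4} \right)} 18 \left(-9\right) = \left(- \frac{49}{4} + \left(\frac{5}{-3} - \frac{4}{4}\right)\right) 18 \left(-9\right) = \left(- \frac{49}{4} + \left(5 \left(- \frac{1}{3}\right) - 1\right)\right) 18 \left(-9\right) = \left(- \frac{49}{4} - \frac{8}{3}\right) 18 \left(-9\right) = \left(- \frac{179}{12}\right) 18 \left(-9\right) = \left(- \frac{537}{2}\right) \left(-9\right) = \frac{4833}{2}$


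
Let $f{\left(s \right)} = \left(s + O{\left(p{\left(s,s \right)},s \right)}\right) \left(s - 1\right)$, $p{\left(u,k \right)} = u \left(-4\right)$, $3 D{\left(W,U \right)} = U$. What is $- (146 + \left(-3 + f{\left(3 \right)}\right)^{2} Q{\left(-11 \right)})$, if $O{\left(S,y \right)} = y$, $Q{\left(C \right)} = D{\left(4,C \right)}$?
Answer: $151$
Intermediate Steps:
$D{\left(W,U \right)} = \frac{U}{3}$
$p{\left(u,k \right)} = - 4 u$
$Q{\left(C \right)} = \frac{C}{3}$
$f{\left(s \right)} = 2 s \left(-1 + s\right)$ ($f{\left(s \right)} = \left(s + s\right) \left(s - 1\right) = 2 s \left(-1 + s\right)$)
$- (146 + \left(-3 + f{\left(3 \right)}\right)^{2} Q{\left(-11 \right)}) = - (146 + \left(-3 + 2 \cdot 3 \left(-1 + 3\right)\right)^{2} \cdot \frac{1}{3} \left(-11\right)) = - (146 + \left(-3 + 2 \cdot 3 \cdot 2\right)^{2} \left(- \frac{11}{3}\right)) = - (146 + \left(-3 + 12\right)^{2} \left(- \frac{11}{3}\right)) = - (146 + 9^{2} \left(- \frac{11}{3}\right)) = - (146 + 81 \left(- \frac{11}{3}\right)) = - (146 - 297) = \left(-1\right) \left(-151\right) = 151$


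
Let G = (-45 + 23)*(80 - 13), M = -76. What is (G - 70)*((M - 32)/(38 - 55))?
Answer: -166752/17 ≈ -9808.9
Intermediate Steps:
G = -1474 (G = -22*67 = -1474)
(G - 70)*((M - 32)/(38 - 55)) = (-1474 - 70)*((-76 - 32)/(38 - 55)) = -(-166752)/(-17) = -(-166752)*(-1)/17 = -1544*108/17 = -166752/17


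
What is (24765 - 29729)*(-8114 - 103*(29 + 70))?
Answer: 90895804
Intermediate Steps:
(24765 - 29729)*(-8114 - 103*(29 + 70)) = -4964*(-8114 - 103*99) = -4964*(-8114 - 10197) = -4964*(-18311) = 90895804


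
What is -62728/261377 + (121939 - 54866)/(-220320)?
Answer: -31351572481/57586580640 ≈ -0.54443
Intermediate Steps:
-62728/261377 + (121939 - 54866)/(-220320) = -62728*1/261377 + 67073*(-1/220320) = -62728/261377 - 67073/220320 = -31351572481/57586580640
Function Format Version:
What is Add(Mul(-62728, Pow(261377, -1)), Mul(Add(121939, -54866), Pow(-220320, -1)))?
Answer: Rational(-31351572481, 57586580640) ≈ -0.54443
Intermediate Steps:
Add(Mul(-62728, Pow(261377, -1)), Mul(Add(121939, -54866), Pow(-220320, -1))) = Add(Mul(-62728, Rational(1, 261377)), Mul(67073, Rational(-1, 220320))) = Add(Rational(-62728, 261377), Rational(-67073, 220320)) = Rational(-31351572481, 57586580640)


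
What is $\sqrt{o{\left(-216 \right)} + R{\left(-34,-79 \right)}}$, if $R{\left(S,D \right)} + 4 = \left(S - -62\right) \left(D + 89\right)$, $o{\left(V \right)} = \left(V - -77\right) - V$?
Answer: $\sqrt{353} \approx 18.788$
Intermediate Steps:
$o{\left(V \right)} = 77$ ($o{\left(V \right)} = \left(V + 77\right) - V = \left(77 + V\right) - V = 77$)
$R{\left(S,D \right)} = -4 + \left(62 + S\right) \left(89 + D\right)$ ($R{\left(S,D \right)} = -4 + \left(S - -62\right) \left(D + 89\right) = -4 + \left(S + \left(-41 + 103\right)\right) \left(89 + D\right) = -4 + \left(S + 62\right) \left(89 + D\right) = -4 + \left(62 + S\right) \left(89 + D\right)$)
$\sqrt{o{\left(-216 \right)} + R{\left(-34,-79 \right)}} = \sqrt{77 + \left(5514 + 62 \left(-79\right) + 89 \left(-34\right) - -2686\right)} = \sqrt{77 + \left(5514 - 4898 - 3026 + 2686\right)} = \sqrt{77 + 276} = \sqrt{353}$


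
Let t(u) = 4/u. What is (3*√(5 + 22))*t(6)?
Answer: 6*√3 ≈ 10.392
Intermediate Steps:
(3*√(5 + 22))*t(6) = (3*√(5 + 22))*(4/6) = (3*√27)*(4*(⅙)) = (3*(3*√3))*(⅔) = (9*√3)*(⅔) = 6*√3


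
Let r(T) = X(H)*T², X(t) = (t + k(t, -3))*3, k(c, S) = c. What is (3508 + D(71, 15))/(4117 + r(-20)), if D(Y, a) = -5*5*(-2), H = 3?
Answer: 3558/11317 ≈ 0.31439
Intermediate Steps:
D(Y, a) = 50 (D(Y, a) = -25*(-2) = 50)
X(t) = 6*t (X(t) = (t + t)*3 = (2*t)*3 = 6*t)
r(T) = 18*T² (r(T) = (6*3)*T² = 18*T²)
(3508 + D(71, 15))/(4117 + r(-20)) = (3508 + 50)/(4117 + 18*(-20)²) = 3558/(4117 + 18*400) = 3558/(4117 + 7200) = 3558/11317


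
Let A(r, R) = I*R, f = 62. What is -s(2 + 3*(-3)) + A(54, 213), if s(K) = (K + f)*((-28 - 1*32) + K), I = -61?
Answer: -9308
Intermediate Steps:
A(r, R) = -61*R
s(K) = (-60 + K)*(62 + K) (s(K) = (K + 62)*((-28 - 1*32) + K) = (62 + K)*((-28 - 32) + K) = (62 + K)*(-60 + K) = (-60 + K)*(62 + K))
-s(2 + 3*(-3)) + A(54, 213) = -(-3720 + (2 + 3*(-3))**2 + 2*(2 + 3*(-3))) - 61*213 = -(-3720 + (2 - 9)**2 + 2*(2 - 9)) - 12993 = -(-3720 + (-7)**2 + 2*(-7)) - 12993 = -(-3720 + 49 - 14) - 12993 = -1*(-3685) - 12993 = 3685 - 12993 = -9308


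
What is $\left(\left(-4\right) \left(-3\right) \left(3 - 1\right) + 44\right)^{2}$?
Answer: $4624$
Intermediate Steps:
$\left(\left(-4\right) \left(-3\right) \left(3 - 1\right) + 44\right)^{2} = \left(12 \cdot 2 + 44\right)^{2} = \left(24 + 44\right)^{2} = 68^{2} = 4624$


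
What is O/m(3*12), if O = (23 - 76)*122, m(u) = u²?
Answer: -3233/648 ≈ -4.9892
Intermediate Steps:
O = -6466 (O = -53*122 = -6466)
O/m(3*12) = -6466/((3*12)²) = -6466/(36²) = -6466/1296 = -6466*1/1296 = -3233/648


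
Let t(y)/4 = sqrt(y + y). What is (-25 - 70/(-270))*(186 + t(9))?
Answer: -41416/9 - 2672*sqrt(2)/9 ≈ -5021.6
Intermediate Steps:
t(y) = 4*sqrt(2)*sqrt(y) (t(y) = 4*sqrt(y + y) = 4*sqrt(2*y) = 4*(sqrt(2)*sqrt(y)) = 4*sqrt(2)*sqrt(y))
(-25 - 70/(-270))*(186 + t(9)) = (-25 - 70/(-270))*(186 + 4*sqrt(2)*sqrt(9)) = (-25 - 70*(-1/270))*(186 + 4*sqrt(2)*3) = (-25 + 7/27)*(186 + 12*sqrt(2)) = -668*(186 + 12*sqrt(2))/27 = -41416/9 - 2672*sqrt(2)/9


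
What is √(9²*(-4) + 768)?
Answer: 2*√111 ≈ 21.071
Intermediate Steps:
√(9²*(-4) + 768) = √(81*(-4) + 768) = √(-324 + 768) = √444 = 2*√111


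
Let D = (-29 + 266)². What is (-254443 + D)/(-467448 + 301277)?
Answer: 198274/166171 ≈ 1.1932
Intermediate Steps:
D = 56169 (D = 237² = 56169)
(-254443 + D)/(-467448 + 301277) = (-254443 + 56169)/(-467448 + 301277) = -198274/(-166171) = -198274*(-1/166171) = 198274/166171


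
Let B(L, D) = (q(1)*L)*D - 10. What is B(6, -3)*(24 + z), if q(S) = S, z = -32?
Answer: 224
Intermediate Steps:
B(L, D) = -10 + D*L (B(L, D) = (1*L)*D - 10 = L*D - 10 = D*L - 10 = -10 + D*L)
B(6, -3)*(24 + z) = (-10 - 3*6)*(24 - 32) = (-10 - 18)*(-8) = -28*(-8) = 224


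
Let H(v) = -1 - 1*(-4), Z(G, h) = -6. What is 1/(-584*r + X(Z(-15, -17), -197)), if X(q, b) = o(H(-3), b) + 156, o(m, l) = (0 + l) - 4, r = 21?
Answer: -1/12309 ≈ -8.1241e-5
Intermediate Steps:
H(v) = 3 (H(v) = -1 + 4 = 3)
o(m, l) = -4 + l (o(m, l) = l - 4 = -4 + l)
X(q, b) = 152 + b (X(q, b) = (-4 + b) + 156 = 152 + b)
1/(-584*r + X(Z(-15, -17), -197)) = 1/(-584*21 + (152 - 197)) = 1/(-12264 - 45) = 1/(-12309) = -1/12309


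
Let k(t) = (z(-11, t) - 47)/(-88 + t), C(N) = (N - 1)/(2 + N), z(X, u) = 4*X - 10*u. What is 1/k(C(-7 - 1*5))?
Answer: 867/1040 ≈ 0.83365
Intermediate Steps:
z(X, u) = -10*u + 4*X
C(N) = (-1 + N)/(2 + N)
k(t) = (-91 - 10*t)/(-88 + t) (k(t) = ((-10*t + 4*(-11)) - 47)/(-88 + t) = ((-10*t - 44) - 47)/(-88 + t) = ((-44 - 10*t) - 47)/(-88 + t) = (-91 - 10*t)/(-88 + t))
1/k(C(-7 - 1*5)) = 1/((-91 - 10*(-1 + (-7 - 1*5))/(2 + (-7 - 1*5)))/(-88 + (-1 + (-7 - 1*5))/(2 + (-7 - 1*5)))) = 1/((-91 - 10*(-1 + (-7 - 5))/(2 + (-7 - 5)))/(-88 + (-1 + (-7 - 5))/(2 + (-7 - 5)))) = 1/((-91 - 10*(-1 - 12)/(2 - 12))/(-88 + (-1 - 12)/(2 - 12))) = 1/((-91 - 10*(-13)/(-10))/(-88 - 13/(-10))) = 1/((-91 - (-1)*(-13))/(-88 - ⅒*(-13))) = 1/((-91 - 10*13/10)/(-88 + 13/10)) = 1/((-91 - 13)/(-867/10)) = 1/(-10/867*(-104)) = 1/(1040/867) = 867/1040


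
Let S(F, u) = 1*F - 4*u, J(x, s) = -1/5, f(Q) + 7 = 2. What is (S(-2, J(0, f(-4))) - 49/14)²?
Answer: 2209/100 ≈ 22.090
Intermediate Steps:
f(Q) = -5 (f(Q) = -7 + 2 = -5)
J(x, s) = -⅕ (J(x, s) = -1*⅕ = -⅕)
S(F, u) = F - 4*u
(S(-2, J(0, f(-4))) - 49/14)² = ((-2 - 4*(-⅕)) - 49/14)² = ((-2 + ⅘) - 49*1/14)² = (-6/5 - 7/2)² = (-47/10)² = 2209/100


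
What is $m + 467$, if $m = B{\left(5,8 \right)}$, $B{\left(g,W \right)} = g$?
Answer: $472$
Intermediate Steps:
$m = 5$
$m + 467 = 5 + 467 = 472$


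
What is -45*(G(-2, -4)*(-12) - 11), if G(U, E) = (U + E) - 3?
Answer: -4365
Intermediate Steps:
G(U, E) = -3 + E + U (G(U, E) = (E + U) - 3 = -3 + E + U)
-45*(G(-2, -4)*(-12) - 11) = -45*((-3 - 4 - 2)*(-12) - 11) = -45*(-9*(-12) - 11) = -45*(108 - 11) = -45*97 = -4365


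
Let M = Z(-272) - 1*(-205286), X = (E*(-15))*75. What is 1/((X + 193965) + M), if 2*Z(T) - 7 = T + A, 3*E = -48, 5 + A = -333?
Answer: 2/833899 ≈ 2.3984e-6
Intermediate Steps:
A = -338 (A = -5 - 333 = -338)
E = -16 (E = (⅓)*(-48) = -16)
X = 18000 (X = -16*(-15)*75 = 240*75 = 18000)
Z(T) = -331/2 + T/2 (Z(T) = 7/2 + (T - 338)/2 = 7/2 + (-338 + T)/2 = 7/2 + (-169 + T/2) = -331/2 + T/2)
M = 409969/2 (M = (-331/2 + (½)*(-272)) - 1*(-205286) = (-331/2 - 136) + 205286 = -603/2 + 205286 = 409969/2 ≈ 2.0498e+5)
1/((X + 193965) + M) = 1/((18000 + 193965) + 409969/2) = 1/(211965 + 409969/2) = 1/(833899/2) = 2/833899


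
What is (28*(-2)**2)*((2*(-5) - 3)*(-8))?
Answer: 11648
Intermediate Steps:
(28*(-2)**2)*((2*(-5) - 3)*(-8)) = (28*4)*((-10 - 3)*(-8)) = 112*(-13*(-8)) = 112*104 = 11648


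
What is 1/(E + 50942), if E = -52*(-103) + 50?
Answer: 1/56348 ≈ 1.7747e-5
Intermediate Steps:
E = 5406 (E = 5356 + 50 = 5406)
1/(E + 50942) = 1/(5406 + 50942) = 1/56348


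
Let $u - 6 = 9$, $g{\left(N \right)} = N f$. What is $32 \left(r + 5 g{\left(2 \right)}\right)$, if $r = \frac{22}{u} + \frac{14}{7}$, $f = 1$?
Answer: $\frac{6464}{15} \approx 430.93$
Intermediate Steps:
$g{\left(N \right)} = N$ ($g{\left(N \right)} = N 1 = N$)
$u = 15$ ($u = 6 + 9 = 15$)
$r = \frac{52}{15}$ ($r = \frac{22}{15} + \frac{14}{7} = 22 \cdot \frac{1}{15} + 14 \cdot \frac{1}{7} = \frac{22}{15} + 2 = \frac{52}{15} \approx 3.4667$)
$32 \left(r + 5 g{\left(2 \right)}\right) = 32 \left(\frac{52}{15} + 5 \cdot 2\right) = 32 \left(\frac{52}{15} + 10\right) = 32 \cdot \frac{202}{15} = \frac{6464}{15}$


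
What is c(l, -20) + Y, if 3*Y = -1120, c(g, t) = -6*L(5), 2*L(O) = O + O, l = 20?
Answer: -1210/3 ≈ -403.33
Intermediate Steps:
L(O) = O (L(O) = (O + O)/2 = (2*O)/2 = O)
c(g, t) = -30 (c(g, t) = -6*5 = -30)
Y = -1120/3 (Y = (⅓)*(-1120) = -1120/3 ≈ -373.33)
c(l, -20) + Y = -30 - 1120/3 = -1210/3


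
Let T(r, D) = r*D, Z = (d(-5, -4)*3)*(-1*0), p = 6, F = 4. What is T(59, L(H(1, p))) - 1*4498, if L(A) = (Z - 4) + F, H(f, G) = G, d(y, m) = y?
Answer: -4498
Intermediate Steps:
Z = 0 (Z = (-5*3)*(-1*0) = -15*0 = 0)
L(A) = 0 (L(A) = (0 - 4) + 4 = -4 + 4 = 0)
T(r, D) = D*r
T(59, L(H(1, p))) - 1*4498 = 0*59 - 1*4498 = 0 - 4498 = -4498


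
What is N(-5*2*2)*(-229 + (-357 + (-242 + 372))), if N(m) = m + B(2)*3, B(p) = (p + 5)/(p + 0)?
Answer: 4332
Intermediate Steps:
B(p) = (5 + p)/p
N(m) = 21/2 + m (N(m) = m + ((5 + 2)/2)*3 = m + ((½)*7)*3 = m + (7/2)*3 = m + 21/2 = 21/2 + m)
N(-5*2*2)*(-229 + (-357 + (-242 + 372))) = (21/2 - 5*2*2)*(-229 + (-357 + (-242 + 372))) = (21/2 - 10*2)*(-229 + (-357 + 130)) = (21/2 - 20)*(-229 - 227) = -19/2*(-456) = 4332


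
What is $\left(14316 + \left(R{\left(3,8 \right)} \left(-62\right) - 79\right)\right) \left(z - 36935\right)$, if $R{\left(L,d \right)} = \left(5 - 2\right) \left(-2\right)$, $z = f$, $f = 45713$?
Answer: $128237802$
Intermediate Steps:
$z = 45713$
$R{\left(L,d \right)} = -6$ ($R{\left(L,d \right)} = 3 \left(-2\right) = -6$)
$\left(14316 + \left(R{\left(3,8 \right)} \left(-62\right) - 79\right)\right) \left(z - 36935\right) = \left(14316 - -293\right) \left(45713 - 36935\right) = \left(14316 + \left(372 - 79\right)\right) 8778 = \left(14316 + 293\right) 8778 = 14609 \cdot 8778 = 128237802$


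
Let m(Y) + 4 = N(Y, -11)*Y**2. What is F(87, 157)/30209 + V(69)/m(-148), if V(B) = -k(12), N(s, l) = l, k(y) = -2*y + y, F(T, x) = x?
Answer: 3122194/606566511 ≈ 0.0051473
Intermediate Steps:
k(y) = -y
V(B) = 12 (V(B) = -(-1)*12 = -1*(-12) = 12)
m(Y) = -4 - 11*Y**2
F(87, 157)/30209 + V(69)/m(-148) = 157/30209 + 12/(-4 - 11*(-148)**2) = 157*(1/30209) + 12/(-4 - 11*21904) = 157/30209 + 12/(-4 - 240944) = 157/30209 + 12/(-240948) = 157/30209 + 12*(-1/240948) = 157/30209 - 1/20079 = 3122194/606566511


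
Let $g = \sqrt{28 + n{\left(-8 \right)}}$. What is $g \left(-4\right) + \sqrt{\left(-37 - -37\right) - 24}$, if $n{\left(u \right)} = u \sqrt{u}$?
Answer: $- 8 \sqrt{7 - 4 i \sqrt{2}} + 2 i \sqrt{6} \approx -22.627 + 12.899 i$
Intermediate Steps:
$n{\left(u \right)} = u^{\frac{3}{2}}$
$g = \sqrt{28 - 16 i \sqrt{2}}$ ($g = \sqrt{28 + \left(-8\right)^{\frac{3}{2}}} = \sqrt{28 - 16 i \sqrt{2}} \approx 5.6569 - 2.0 i$)
$g \left(-4\right) + \sqrt{\left(-37 - -37\right) - 24} = 2 \sqrt{7 - 4 i \sqrt{2}} \left(-4\right) + \sqrt{\left(-37 - -37\right) - 24} = - 8 \sqrt{7 - 4 i \sqrt{2}} + \sqrt{\left(-37 + 37\right) - 24} = - 8 \sqrt{7 - 4 i \sqrt{2}} + \sqrt{0 - 24} = - 8 \sqrt{7 - 4 i \sqrt{2}} + \sqrt{-24} = - 8 \sqrt{7 - 4 i \sqrt{2}} + 2 i \sqrt{6}$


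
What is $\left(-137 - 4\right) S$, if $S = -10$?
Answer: $1410$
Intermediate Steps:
$\left(-137 - 4\right) S = \left(-137 - 4\right) \left(-10\right) = \left(-141\right) \left(-10\right) = 1410$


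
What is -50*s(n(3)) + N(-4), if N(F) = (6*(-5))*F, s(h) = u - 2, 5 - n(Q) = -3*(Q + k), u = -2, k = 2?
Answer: 320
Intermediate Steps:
n(Q) = 11 + 3*Q (n(Q) = 5 - (-3)*(Q + 2) = 5 - (-3)*(2 + Q) = 5 - (-6 - 3*Q) = 5 + (6 + 3*Q) = 11 + 3*Q)
s(h) = -4 (s(h) = -2 - 2 = -4)
N(F) = -30*F
-50*s(n(3)) + N(-4) = -50*(-4) - 30*(-4) = 200 + 120 = 320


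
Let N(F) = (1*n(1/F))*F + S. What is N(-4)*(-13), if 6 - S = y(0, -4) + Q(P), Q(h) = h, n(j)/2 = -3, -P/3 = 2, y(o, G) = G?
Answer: -520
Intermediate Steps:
P = -6 (P = -3*2 = -6)
n(j) = -6 (n(j) = 2*(-3) = -6)
S = 16 (S = 6 - (-4 - 6) = 6 - 1*(-10) = 6 + 10 = 16)
N(F) = 16 - 6*F (N(F) = (1*(-6))*F + 16 = -6*F + 16 = 16 - 6*F)
N(-4)*(-13) = (16 - 6*(-4))*(-13) = (16 + 24)*(-13) = 40*(-13) = -520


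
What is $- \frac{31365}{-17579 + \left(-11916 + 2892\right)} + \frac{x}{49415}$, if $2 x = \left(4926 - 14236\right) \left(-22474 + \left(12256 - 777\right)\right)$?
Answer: $\frac{272627466330}{262917449} \approx 1036.9$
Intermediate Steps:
$x = 51181725$ ($x = \frac{\left(4926 - 14236\right) \left(-22474 + \left(12256 - 777\right)\right)}{2} = \frac{\left(4926 - 14236\right) \left(-22474 + 11479\right)}{2} = \frac{\left(4926 - 14236\right) \left(-10995\right)}{2} = \frac{\left(-9310\right) \left(-10995\right)}{2} = \frac{1}{2} \cdot 102363450 = 51181725$)
$- \frac{31365}{-17579 + \left(-11916 + 2892\right)} + \frac{x}{49415} = - \frac{31365}{-17579 + \left(-11916 + 2892\right)} + \frac{51181725}{49415} = - \frac{31365}{-17579 - 9024} + 51181725 \cdot \frac{1}{49415} = - \frac{31365}{-26603} + \frac{10236345}{9883} = \left(-31365\right) \left(- \frac{1}{26603}\right) + \frac{10236345}{9883} = \frac{31365}{26603} + \frac{10236345}{9883} = \frac{272627466330}{262917449}$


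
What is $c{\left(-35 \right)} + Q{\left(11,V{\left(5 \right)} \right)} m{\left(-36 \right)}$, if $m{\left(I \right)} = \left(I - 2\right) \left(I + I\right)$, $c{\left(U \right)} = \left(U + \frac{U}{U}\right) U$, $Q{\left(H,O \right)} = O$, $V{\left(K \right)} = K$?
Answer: $14870$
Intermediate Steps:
$c{\left(U \right)} = U \left(1 + U\right)$ ($c{\left(U \right)} = \left(U + 1\right) U = \left(1 + U\right) U = U \left(1 + U\right)$)
$m{\left(I \right)} = 2 I \left(-2 + I\right)$ ($m{\left(I \right)} = \left(-2 + I\right) 2 I = 2 I \left(-2 + I\right)$)
$c{\left(-35 \right)} + Q{\left(11,V{\left(5 \right)} \right)} m{\left(-36 \right)} = - 35 \left(1 - 35\right) + 5 \cdot 2 \left(-36\right) \left(-2 - 36\right) = \left(-35\right) \left(-34\right) + 5 \cdot 2 \left(-36\right) \left(-38\right) = 1190 + 5 \cdot 2736 = 1190 + 13680 = 14870$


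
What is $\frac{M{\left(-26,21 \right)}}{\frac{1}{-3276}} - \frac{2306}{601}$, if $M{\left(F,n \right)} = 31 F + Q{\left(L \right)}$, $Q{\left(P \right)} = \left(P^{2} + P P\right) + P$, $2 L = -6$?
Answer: $\frac{1557378610}{601} \approx 2.5913 \cdot 10^{6}$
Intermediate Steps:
$L = -3$ ($L = \frac{1}{2} \left(-6\right) = -3$)
$Q{\left(P \right)} = P + 2 P^{2}$ ($Q{\left(P \right)} = \left(P^{2} + P^{2}\right) + P = 2 P^{2} + P = P + 2 P^{2}$)
$M{\left(F,n \right)} = 15 + 31 F$ ($M{\left(F,n \right)} = 31 F - 3 \left(1 + 2 \left(-3\right)\right) = 31 F - 3 \left(1 - 6\right) = 31 F - -15 = 31 F + 15 = 15 + 31 F$)
$\frac{M{\left(-26,21 \right)}}{\frac{1}{-3276}} - \frac{2306}{601} = \frac{15 + 31 \left(-26\right)}{\frac{1}{-3276}} - \frac{2306}{601} = \frac{15 - 806}{- \frac{1}{3276}} - \frac{2306}{601} = \left(-791\right) \left(-3276\right) - \frac{2306}{601} = 2591316 - \frac{2306}{601} = \frac{1557378610}{601}$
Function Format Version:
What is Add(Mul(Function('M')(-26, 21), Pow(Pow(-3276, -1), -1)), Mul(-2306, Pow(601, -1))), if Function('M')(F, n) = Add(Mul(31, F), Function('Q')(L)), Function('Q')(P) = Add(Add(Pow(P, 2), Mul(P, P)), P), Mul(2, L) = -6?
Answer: Rational(1557378610, 601) ≈ 2.5913e+6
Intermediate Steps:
L = -3 (L = Mul(Rational(1, 2), -6) = -3)
Function('Q')(P) = Add(P, Mul(2, Pow(P, 2))) (Function('Q')(P) = Add(Add(Pow(P, 2), Pow(P, 2)), P) = Add(Mul(2, Pow(P, 2)), P) = Add(P, Mul(2, Pow(P, 2))))
Function('M')(F, n) = Add(15, Mul(31, F)) (Function('M')(F, n) = Add(Mul(31, F), Mul(-3, Add(1, Mul(2, -3)))) = Add(Mul(31, F), Mul(-3, Add(1, -6))) = Add(Mul(31, F), Mul(-3, -5)) = Add(Mul(31, F), 15) = Add(15, Mul(31, F)))
Add(Mul(Function('M')(-26, 21), Pow(Pow(-3276, -1), -1)), Mul(-2306, Pow(601, -1))) = Add(Mul(Add(15, Mul(31, -26)), Pow(Pow(-3276, -1), -1)), Mul(-2306, Pow(601, -1))) = Add(Mul(Add(15, -806), Pow(Rational(-1, 3276), -1)), Mul(-2306, Rational(1, 601))) = Add(Mul(-791, -3276), Rational(-2306, 601)) = Add(2591316, Rational(-2306, 601)) = Rational(1557378610, 601)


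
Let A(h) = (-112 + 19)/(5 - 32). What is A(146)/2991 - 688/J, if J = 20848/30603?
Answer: -35423452358/35075457 ≈ -1009.9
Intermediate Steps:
J = 20848/30603 (J = 20848*(1/30603) = 20848/30603 ≈ 0.68124)
A(h) = 31/9 (A(h) = -93/(-27) = -93*(-1/27) = 31/9)
A(146)/2991 - 688/J = (31/9)/2991 - 688/20848/30603 = (31/9)*(1/2991) - 688*30603/20848 = 31/26919 - 1315929/1303 = -35423452358/35075457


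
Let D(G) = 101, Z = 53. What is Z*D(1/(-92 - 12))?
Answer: 5353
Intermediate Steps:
Z*D(1/(-92 - 12)) = 53*101 = 5353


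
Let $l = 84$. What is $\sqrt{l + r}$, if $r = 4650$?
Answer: $3 \sqrt{526} \approx 68.804$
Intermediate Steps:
$\sqrt{l + r} = \sqrt{84 + 4650} = \sqrt{4734} = 3 \sqrt{526}$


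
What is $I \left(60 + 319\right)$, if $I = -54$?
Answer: $-20466$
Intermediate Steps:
$I \left(60 + 319\right) = - 54 \left(60 + 319\right) = \left(-54\right) 379 = -20466$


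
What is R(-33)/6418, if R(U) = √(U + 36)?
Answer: √3/6418 ≈ 0.00026987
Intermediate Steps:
R(U) = √(36 + U)
R(-33)/6418 = √(36 - 33)/6418 = √3*(1/6418) = √3/6418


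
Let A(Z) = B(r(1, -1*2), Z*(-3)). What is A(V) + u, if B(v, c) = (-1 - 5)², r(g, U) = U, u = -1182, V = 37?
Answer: -1146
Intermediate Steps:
B(v, c) = 36 (B(v, c) = (-6)² = 36)
A(Z) = 36
A(V) + u = 36 - 1182 = -1146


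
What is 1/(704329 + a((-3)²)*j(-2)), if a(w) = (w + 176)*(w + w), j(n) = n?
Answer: 1/697669 ≈ 1.4333e-6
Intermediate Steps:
a(w) = 2*w*(176 + w) (a(w) = (176 + w)*(2*w) = 2*w*(176 + w))
1/(704329 + a((-3)²)*j(-2)) = 1/(704329 + (2*(-3)²*(176 + (-3)²))*(-2)) = 1/(704329 + (2*9*(176 + 9))*(-2)) = 1/(704329 + (2*9*185)*(-2)) = 1/(704329 + 3330*(-2)) = 1/(704329 - 6660) = 1/697669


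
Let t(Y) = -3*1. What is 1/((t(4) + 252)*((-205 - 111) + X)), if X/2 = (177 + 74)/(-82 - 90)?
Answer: -86/6829323 ≈ -1.2593e-5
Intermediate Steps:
t(Y) = -3
X = -251/86 (X = 2*((177 + 74)/(-82 - 90)) = 2*(251/(-172)) = 2*(251*(-1/172)) = 2*(-251/172) = -251/86 ≈ -2.9186)
1/((t(4) + 252)*((-205 - 111) + X)) = 1/((-3 + 252)*((-205 - 111) - 251/86)) = 1/(249*(-316 - 251/86)) = 1/(249*(-27427/86)) = 1/(-6829323/86) = -86/6829323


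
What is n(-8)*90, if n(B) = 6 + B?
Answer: -180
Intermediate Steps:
n(-8)*90 = (6 - 8)*90 = -2*90 = -180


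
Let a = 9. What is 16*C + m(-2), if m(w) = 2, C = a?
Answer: 146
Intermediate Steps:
C = 9
16*C + m(-2) = 16*9 + 2 = 144 + 2 = 146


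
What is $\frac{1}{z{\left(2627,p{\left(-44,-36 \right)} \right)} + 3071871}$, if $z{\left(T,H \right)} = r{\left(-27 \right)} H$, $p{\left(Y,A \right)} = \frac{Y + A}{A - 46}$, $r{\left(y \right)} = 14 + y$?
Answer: $\frac{41}{125946191} \approx 3.2554 \cdot 10^{-7}$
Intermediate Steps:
$p{\left(Y,A \right)} = \frac{A + Y}{-46 + A}$
$z{\left(T,H \right)} = - 13 H$ ($z{\left(T,H \right)} = \left(14 - 27\right) H = - 13 H$)
$\frac{1}{z{\left(2627,p{\left(-44,-36 \right)} \right)} + 3071871} = \frac{1}{- 13 \frac{-36 - 44}{-46 - 36} + 3071871} = \frac{1}{- 13 \frac{1}{-82} \left(-80\right) + 3071871} = \frac{1}{- 13 \left(\left(- \frac{1}{82}\right) \left(-80\right)\right) + 3071871} = \frac{1}{\left(-13\right) \frac{40}{41} + 3071871} = \frac{1}{- \frac{520}{41} + 3071871} = \frac{1}{\frac{125946191}{41}} = \frac{41}{125946191}$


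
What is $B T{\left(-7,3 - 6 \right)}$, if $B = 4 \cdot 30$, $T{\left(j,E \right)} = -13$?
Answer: $-1560$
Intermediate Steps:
$B = 120$
$B T{\left(-7,3 - 6 \right)} = 120 \left(-13\right) = -1560$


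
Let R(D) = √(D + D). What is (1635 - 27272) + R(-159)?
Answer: -25637 + I*√318 ≈ -25637.0 + 17.833*I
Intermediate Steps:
R(D) = √2*√D (R(D) = √(2*D) = √2*√D)
(1635 - 27272) + R(-159) = (1635 - 27272) + √2*√(-159) = -25637 + √2*(I*√159) = -25637 + I*√318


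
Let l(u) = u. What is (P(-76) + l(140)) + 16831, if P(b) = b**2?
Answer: 22747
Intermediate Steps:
(P(-76) + l(140)) + 16831 = ((-76)**2 + 140) + 16831 = (5776 + 140) + 16831 = 5916 + 16831 = 22747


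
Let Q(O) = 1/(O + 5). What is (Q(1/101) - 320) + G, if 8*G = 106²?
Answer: 274429/253 ≈ 1084.7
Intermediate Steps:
Q(O) = 1/(5 + O)
G = 2809/2 (G = (⅛)*106² = (⅛)*11236 = 2809/2 ≈ 1404.5)
(Q(1/101) - 320) + G = (1/(5 + 1/101) - 320) + 2809/2 = (1/(506/101) - 320) + 2809/2 = (101/506 - 320) + 2809/2 = -161819/506 + 2809/2 = 274429/253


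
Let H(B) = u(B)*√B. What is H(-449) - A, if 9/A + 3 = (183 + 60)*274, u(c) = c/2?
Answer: -3/22193 - 449*I*√449/2 ≈ -0.00013518 - 4757.1*I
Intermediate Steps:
u(c) = c/2 (u(c) = c*(½) = c/2)
A = 3/22193 (A = 9/(-3 + (183 + 60)*274) = 9/(-3 + 243*274) = 9/(-3 + 66582) = 9/66579 = 9*(1/66579) = 3/22193 ≈ 0.00013518)
H(B) = B^(3/2)/2 (H(B) = (B/2)*√B = B^(3/2)/2)
H(-449) - A = (-449)^(3/2)/2 - 1*3/22193 = (-449*I*√449)/2 - 3/22193 = -449*I*√449/2 - 3/22193 = -3/22193 - 449*I*√449/2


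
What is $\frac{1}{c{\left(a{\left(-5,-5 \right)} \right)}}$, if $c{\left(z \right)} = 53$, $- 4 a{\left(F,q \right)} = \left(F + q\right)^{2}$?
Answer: $\frac{1}{53} \approx 0.018868$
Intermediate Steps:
$a{\left(F,q \right)} = - \frac{\left(F + q\right)^{2}}{4}$
$\frac{1}{c{\left(a{\left(-5,-5 \right)} \right)}} = \frac{1}{53}$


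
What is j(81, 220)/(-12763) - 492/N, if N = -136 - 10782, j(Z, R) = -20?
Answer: 3248878/69673217 ≈ 0.046630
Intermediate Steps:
N = -10918
j(81, 220)/(-12763) - 492/N = -20/(-12763) - 492/(-10918) = -20*(-1/12763) - 492*(-1/10918) = 20/12763 + 246/5459 = 3248878/69673217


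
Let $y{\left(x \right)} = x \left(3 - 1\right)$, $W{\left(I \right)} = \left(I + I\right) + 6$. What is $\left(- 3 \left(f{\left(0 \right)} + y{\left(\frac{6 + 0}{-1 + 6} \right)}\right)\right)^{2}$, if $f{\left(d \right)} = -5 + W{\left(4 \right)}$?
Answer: $\frac{29241}{25} \approx 1169.6$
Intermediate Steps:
$W{\left(I \right)} = 6 + 2 I$ ($W{\left(I \right)} = 2 I + 6 = 6 + 2 I$)
$y{\left(x \right)} = 2 x$ ($y{\left(x \right)} = x 2 = 2 x$)
$f{\left(d \right)} = 9$ ($f{\left(d \right)} = -5 + \left(6 + 2 \cdot 4\right) = -5 + \left(6 + 8\right) = -5 + 14 = 9$)
$\left(- 3 \left(f{\left(0 \right)} + y{\left(\frac{6 + 0}{-1 + 6} \right)}\right)\right)^{2} = \left(- 3 \left(9 + 2 \frac{6 + 0}{-1 + 6}\right)\right)^{2} = \left(- 3 \left(9 + 2 \cdot \frac{6}{5}\right)\right)^{2} = \left(- 3 \left(9 + \frac{12}{5}\right)\right)^{2} = \left(\left(-3\right) \frac{57}{5}\right)^{2} = \left(- \frac{171}{5}\right)^{2} = \frac{29241}{25}$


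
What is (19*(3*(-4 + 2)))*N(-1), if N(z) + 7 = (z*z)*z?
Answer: 912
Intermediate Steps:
N(z) = -7 + z³ (N(z) = -7 + (z*z)*z = -7 + z²*z = -7 + z³)
(19*(3*(-4 + 2)))*N(-1) = (19*(3*(-4 + 2)))*(-7 + (-1)³) = (19*(3*(-2)))*(-7 - 1) = (19*(-6))*(-8) = -114*(-8) = 912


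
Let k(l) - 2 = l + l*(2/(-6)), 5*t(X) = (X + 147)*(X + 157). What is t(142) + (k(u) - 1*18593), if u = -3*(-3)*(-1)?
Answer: -6574/5 ≈ -1314.8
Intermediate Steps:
t(X) = (147 + X)*(157 + X)/5 (t(X) = ((X + 147)*(X + 157))/5 = ((147 + X)*(157 + X))/5 = (147 + X)*(157 + X)/5)
u = -9 (u = 9*(-1) = -9)
k(l) = 2 + 2*l/3 (k(l) = 2 + (l + l*(2/(-6))) = 2 + (l + l*(2*(-1/6))) = 2 + (l + l*(-1/3)) = 2 + (l - l/3) = 2 + 2*l/3)
t(142) + (k(u) - 1*18593) = (23079/5 + (1/5)*142**2 + (304/5)*142) + ((2 + (2/3)*(-9)) - 1*18593) = (23079/5 + (1/5)*20164 + 43168/5) + ((2 - 6) - 18593) = (23079/5 + 20164/5 + 43168/5) + (-4 - 18593) = 86411/5 - 18597 = -6574/5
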